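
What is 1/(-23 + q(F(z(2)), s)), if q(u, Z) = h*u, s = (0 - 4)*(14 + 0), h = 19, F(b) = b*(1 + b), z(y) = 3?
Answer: 1/205 ≈ 0.0048781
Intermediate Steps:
s = -56 (s = -4*14 = -56)
q(u, Z) = 19*u
1/(-23 + q(F(z(2)), s)) = 1/(-23 + 19*(3*(1 + 3))) = 1/(-23 + 19*(3*4)) = 1/(-23 + 19*12) = 1/(-23 + 228) = 1/205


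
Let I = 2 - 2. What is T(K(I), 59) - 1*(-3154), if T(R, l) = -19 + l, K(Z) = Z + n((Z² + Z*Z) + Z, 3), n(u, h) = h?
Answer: 3194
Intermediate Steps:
I = 0
K(Z) = 3 + Z (K(Z) = Z + 3 = 3 + Z)
T(K(I), 59) - 1*(-3154) = (-19 + 59) - 1*(-3154) = 40 + 3154 = 3194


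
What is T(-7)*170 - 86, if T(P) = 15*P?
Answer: -17936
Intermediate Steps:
T(-7)*170 - 86 = (15*(-7))*170 - 86 = -105*170 - 86 = -17850 - 86 = -17936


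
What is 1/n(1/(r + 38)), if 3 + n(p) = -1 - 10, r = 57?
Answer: -1/14 ≈ -0.071429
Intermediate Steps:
n(p) = -14 (n(p) = -3 + (-1 - 10) = -3 - 11 = -14)
1/n(1/(r + 38)) = 1/(-14) = -1/14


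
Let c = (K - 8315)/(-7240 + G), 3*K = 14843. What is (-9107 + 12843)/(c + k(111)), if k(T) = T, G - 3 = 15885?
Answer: 48463392/1434841 ≈ 33.776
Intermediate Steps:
K = 14843/3 (K = (1/3)*14843 = 14843/3 ≈ 4947.7)
G = 15888 (G = 3 + 15885 = 15888)
c = -5051/12972 (c = (14843/3 - 8315)/(-7240 + 15888) = -10102/3/8648 = -10102/3*1/8648 = -5051/12972 ≈ -0.38938)
(-9107 + 12843)/(c + k(111)) = (-9107 + 12843)/(-5051/12972 + 111) = 3736/(1434841/12972) = 3736*(12972/1434841) = 48463392/1434841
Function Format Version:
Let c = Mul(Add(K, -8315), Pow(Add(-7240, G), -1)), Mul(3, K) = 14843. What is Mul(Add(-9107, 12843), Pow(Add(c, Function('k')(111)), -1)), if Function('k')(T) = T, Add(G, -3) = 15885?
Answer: Rational(48463392, 1434841) ≈ 33.776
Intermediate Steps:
K = Rational(14843, 3) (K = Mul(Rational(1, 3), 14843) = Rational(14843, 3) ≈ 4947.7)
G = 15888 (G = Add(3, 15885) = 15888)
c = Rational(-5051, 12972) (c = Mul(Add(Rational(14843, 3), -8315), Pow(Add(-7240, 15888), -1)) = Mul(Rational(-10102, 3), Pow(8648, -1)) = Mul(Rational(-10102, 3), Rational(1, 8648)) = Rational(-5051, 12972) ≈ -0.38938)
Mul(Add(-9107, 12843), Pow(Add(c, Function('k')(111)), -1)) = Mul(Add(-9107, 12843), Pow(Add(Rational(-5051, 12972), 111), -1)) = Mul(3736, Pow(Rational(1434841, 12972), -1)) = Mul(3736, Rational(12972, 1434841)) = Rational(48463392, 1434841)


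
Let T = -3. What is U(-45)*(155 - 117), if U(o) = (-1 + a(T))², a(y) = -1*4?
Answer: 950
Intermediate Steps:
a(y) = -4
U(o) = 25 (U(o) = (-1 - 4)² = (-5)² = 25)
U(-45)*(155 - 117) = 25*(155 - 117) = 25*38 = 950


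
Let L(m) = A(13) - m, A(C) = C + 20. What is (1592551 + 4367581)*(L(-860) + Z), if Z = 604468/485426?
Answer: 1293616510212476/242713 ≈ 5.3298e+9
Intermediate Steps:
A(C) = 20 + C
L(m) = 33 - m (L(m) = (20 + 13) - m = 33 - m)
Z = 302234/242713 (Z = 604468*(1/485426) = 302234/242713 ≈ 1.2452)
(1592551 + 4367581)*(L(-860) + Z) = (1592551 + 4367581)*((33 - 1*(-860)) + 302234/242713) = 5960132*((33 + 860) + 302234/242713) = 5960132*(893 + 302234/242713) = 5960132*(217044943/242713) = 1293616510212476/242713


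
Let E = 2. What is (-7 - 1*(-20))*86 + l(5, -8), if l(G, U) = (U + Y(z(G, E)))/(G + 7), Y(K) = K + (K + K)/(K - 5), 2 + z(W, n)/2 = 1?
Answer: 15641/14 ≈ 1117.2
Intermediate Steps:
z(W, n) = -2 (z(W, n) = -4 + 2*1 = -4 + 2 = -2)
Y(K) = K + 2*K/(-5 + K) (Y(K) = K + (2*K)/(-5 + K) = K + 2*K/(-5 + K))
l(G, U) = (-10/7 + U)/(7 + G) (l(G, U) = (U - 2*(-3 - 2)/(-5 - 2))/(G + 7) = (U - 2*(-5)/(-7))/(7 + G) = (U - 2*(-⅐)*(-5))/(7 + G) = (U - 10/7)/(7 + G) = (-10/7 + U)/(7 + G))
(-7 - 1*(-20))*86 + l(5, -8) = (-7 - 1*(-20))*86 + (-10/7 - 8)/(7 + 5) = (-7 + 20)*86 - 66/7/12 = 13*86 + (1/12)*(-66/7) = 1118 - 11/14 = 15641/14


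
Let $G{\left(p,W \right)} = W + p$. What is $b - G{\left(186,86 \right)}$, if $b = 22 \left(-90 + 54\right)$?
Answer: $-1064$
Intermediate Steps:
$b = -792$ ($b = 22 \left(-36\right) = -792$)
$b - G{\left(186,86 \right)} = -792 - \left(86 + 186\right) = -792 - 272 = -1064$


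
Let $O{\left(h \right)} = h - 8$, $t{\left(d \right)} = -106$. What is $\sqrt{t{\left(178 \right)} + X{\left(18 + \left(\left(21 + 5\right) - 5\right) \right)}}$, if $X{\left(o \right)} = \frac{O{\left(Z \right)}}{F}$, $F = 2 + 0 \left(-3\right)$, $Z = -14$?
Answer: $3 i \sqrt{13} \approx 10.817 i$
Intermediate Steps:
$F = 2$ ($F = 2 + 0 = 2$)
$O{\left(h \right)} = -8 + h$
$X{\left(o \right)} = -11$ ($X{\left(o \right)} = \frac{-8 - 14}{2} = \left(-22\right) \frac{1}{2} = -11$)
$\sqrt{t{\left(178 \right)} + X{\left(18 + \left(\left(21 + 5\right) - 5\right) \right)}} = \sqrt{-106 - 11} = \sqrt{-117} = 3 i \sqrt{13}$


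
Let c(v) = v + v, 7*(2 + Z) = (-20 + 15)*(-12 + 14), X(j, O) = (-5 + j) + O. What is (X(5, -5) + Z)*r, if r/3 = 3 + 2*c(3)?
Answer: -2655/7 ≈ -379.29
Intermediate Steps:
X(j, O) = -5 + O + j
Z = -24/7 (Z = -2 + ((-20 + 15)*(-12 + 14))/7 = -2 + (-5*2)/7 = -2 + (1/7)*(-10) = -2 - 10/7 = -24/7 ≈ -3.4286)
c(v) = 2*v
r = 45 (r = 3*(3 + 2*(2*3)) = 3*(3 + 2*6) = 3*(3 + 12) = 3*15 = 45)
(X(5, -5) + Z)*r = ((-5 - 5 + 5) - 24/7)*45 = (-5 - 24/7)*45 = -59/7*45 = -2655/7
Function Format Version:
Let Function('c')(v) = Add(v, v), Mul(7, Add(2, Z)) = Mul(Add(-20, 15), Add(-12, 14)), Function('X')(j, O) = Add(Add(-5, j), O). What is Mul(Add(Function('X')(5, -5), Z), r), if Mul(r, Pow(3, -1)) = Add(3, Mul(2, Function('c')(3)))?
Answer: Rational(-2655, 7) ≈ -379.29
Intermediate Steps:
Function('X')(j, O) = Add(-5, O, j)
Z = Rational(-24, 7) (Z = Add(-2, Mul(Rational(1, 7), Mul(Add(-20, 15), Add(-12, 14)))) = Add(-2, Mul(Rational(1, 7), Mul(-5, 2))) = Add(-2, Mul(Rational(1, 7), -10)) = Add(-2, Rational(-10, 7)) = Rational(-24, 7) ≈ -3.4286)
Function('c')(v) = Mul(2, v)
r = 45 (r = Mul(3, Add(3, Mul(2, Mul(2, 3)))) = Mul(3, Add(3, Mul(2, 6))) = Mul(3, Add(3, 12)) = Mul(3, 15) = 45)
Mul(Add(Function('X')(5, -5), Z), r) = Mul(Add(Add(-5, -5, 5), Rational(-24, 7)), 45) = Mul(Add(-5, Rational(-24, 7)), 45) = Mul(Rational(-59, 7), 45) = Rational(-2655, 7)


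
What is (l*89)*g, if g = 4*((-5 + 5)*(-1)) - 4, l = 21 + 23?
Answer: -15664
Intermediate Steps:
l = 44
g = -4 (g = 4*(0*(-1)) - 4 = 4*0 - 4 = 0 - 4 = -4)
(l*89)*g = (44*89)*(-4) = 3916*(-4) = -15664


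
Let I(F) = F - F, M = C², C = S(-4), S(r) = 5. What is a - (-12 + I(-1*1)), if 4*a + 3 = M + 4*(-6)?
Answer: 23/2 ≈ 11.500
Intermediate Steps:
C = 5
M = 25 (M = 5² = 25)
I(F) = 0
a = -½ (a = -¾ + (25 + 4*(-6))/4 = -¾ + (25 - 24)/4 = -¾ + (¼)*1 = -¾ + ¼ = -½ ≈ -0.50000)
a - (-12 + I(-1*1)) = -½ - (-12 + 0) = -½ - 1*(-12) = -½ + 12 = 23/2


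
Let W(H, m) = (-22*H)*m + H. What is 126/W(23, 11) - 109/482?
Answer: -2759/11086 ≈ -0.24887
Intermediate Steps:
W(H, m) = H - 22*H*m (W(H, m) = -22*H*m + H = H - 22*H*m)
126/W(23, 11) - 109/482 = 126/((23*(1 - 22*11))) - 109/482 = 126/((23*(1 - 242))) - 109*1/482 = 126/((23*(-241))) - 109/482 = 126/(-5543) - 109/482 = 126*(-1/5543) - 109/482 = -126/5543 - 109/482 = -2759/11086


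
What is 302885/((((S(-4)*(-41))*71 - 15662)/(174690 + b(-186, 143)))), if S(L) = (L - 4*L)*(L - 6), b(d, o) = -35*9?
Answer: 52815571875/333658 ≈ 1.5829e+5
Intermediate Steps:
b(d, o) = -315
S(L) = -3*L*(-6 + L) (S(L) = (-3*L)*(-6 + L) = -3*L*(-6 + L))
302885/((((S(-4)*(-41))*71 - 15662)/(174690 + b(-186, 143)))) = 302885/(((((3*(-4)*(6 - 1*(-4)))*(-41))*71 - 15662)/(174690 - 315))) = 302885/(((((3*(-4)*(6 + 4))*(-41))*71 - 15662)/174375)) = 302885/(((((3*(-4)*10)*(-41))*71 - 15662)*(1/174375))) = 302885/(((-120*(-41)*71 - 15662)*(1/174375))) = 302885/(((4920*71 - 15662)*(1/174375))) = 302885/(((349320 - 15662)*(1/174375))) = 302885/((333658*(1/174375))) = 302885/(333658/174375) = 302885*(174375/333658) = 52815571875/333658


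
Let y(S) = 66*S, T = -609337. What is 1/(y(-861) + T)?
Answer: -1/666163 ≈ -1.5011e-6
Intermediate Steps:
1/(y(-861) + T) = 1/(66*(-861) - 609337) = 1/(-56826 - 609337) = 1/(-666163) = -1/666163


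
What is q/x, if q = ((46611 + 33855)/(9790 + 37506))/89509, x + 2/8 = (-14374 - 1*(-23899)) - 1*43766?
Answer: -13411/24159585431240 ≈ -5.5510e-10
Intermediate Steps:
x = -136965/4 (x = -¼ + ((-14374 - 1*(-23899)) - 1*43766) = -¼ + ((-14374 + 23899) - 43766) = -¼ + (9525 - 43766) = -¼ - 34241 = -136965/4 ≈ -34241.)
q = 40233/2116708832 (q = (80466/47296)*(1/89509) = (80466*(1/47296))*(1/89509) = (40233/23648)*(1/89509) = 40233/2116708832 ≈ 1.9007e-5)
q/x = 40233/(2116708832*(-136965/4)) = (40233/2116708832)*(-4/136965) = -13411/24159585431240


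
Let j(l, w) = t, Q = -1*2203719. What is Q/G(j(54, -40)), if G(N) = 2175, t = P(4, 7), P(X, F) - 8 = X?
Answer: -734573/725 ≈ -1013.2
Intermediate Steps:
P(X, F) = 8 + X
t = 12 (t = 8 + 4 = 12)
Q = -2203719
j(l, w) = 12
Q/G(j(54, -40)) = -2203719/2175 = -2203719*1/2175 = -734573/725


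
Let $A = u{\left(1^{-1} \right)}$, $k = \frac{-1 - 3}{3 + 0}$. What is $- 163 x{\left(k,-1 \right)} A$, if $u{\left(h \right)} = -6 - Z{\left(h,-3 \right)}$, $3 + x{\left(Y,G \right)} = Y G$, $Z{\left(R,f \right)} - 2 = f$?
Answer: $- \frac{4075}{3} \approx -1358.3$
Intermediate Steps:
$Z{\left(R,f \right)} = 2 + f$
$k = - \frac{4}{3} \approx -1.3333$
$x{\left(Y,G \right)} = -3 + G Y$ ($x{\left(Y,G \right)} = -3 + Y G = -3 + G Y$)
$u{\left(h \right)} = -5$ ($u{\left(h \right)} = -6 - \left(2 - 3\right) = -6 - -1 = -6 + 1 = -5$)
$A = -5$
$- 163 x{\left(k,-1 \right)} A = - 163 \left(-3 - - \frac{4}{3}\right) \left(-5\right) = - 163 \left(-3 + \frac{4}{3}\right) \left(-5\right) = \left(-163\right) \left(- \frac{5}{3}\right) \left(-5\right) = \frac{815}{3} \left(-5\right) = - \frac{4075}{3}$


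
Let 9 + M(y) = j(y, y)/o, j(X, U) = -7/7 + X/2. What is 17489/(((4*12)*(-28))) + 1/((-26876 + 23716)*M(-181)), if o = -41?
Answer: -426001361/32737600 ≈ -13.013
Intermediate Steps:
j(X, U) = -1 + X/2 (j(X, U) = -7*1/7 + X*(1/2) = -1 + X/2)
M(y) = -368/41 - y/82 (M(y) = -9 + (-1 + y/2)/(-41) = -9 + (-1 + y/2)*(-1/41) = -9 + (1/41 - y/82) = -368/41 - y/82)
17489/(((4*12)*(-28))) + 1/((-26876 + 23716)*M(-181)) = 17489/(((4*12)*(-28))) + 1/((-26876 + 23716)*(-368/41 - 1/82*(-181))) = 17489/((48*(-28))) + 1/((-3160)*(-368/41 + 181/82)) = 17489/(-1344) - 1/(3160*(-555/82)) = 17489*(-1/1344) - 1/3160*(-82/555) = -17489/1344 + 41/876900 = -426001361/32737600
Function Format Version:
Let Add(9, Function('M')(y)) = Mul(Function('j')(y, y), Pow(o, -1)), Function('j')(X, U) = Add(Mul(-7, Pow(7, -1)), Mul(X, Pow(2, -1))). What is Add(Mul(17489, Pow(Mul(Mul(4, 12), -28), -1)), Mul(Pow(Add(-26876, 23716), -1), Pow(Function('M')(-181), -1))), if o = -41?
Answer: Rational(-426001361, 32737600) ≈ -13.013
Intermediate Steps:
Function('j')(X, U) = Add(-1, Mul(Rational(1, 2), X)) (Function('j')(X, U) = Add(Mul(-7, Rational(1, 7)), Mul(X, Rational(1, 2))) = Add(-1, Mul(Rational(1, 2), X)))
Function('M')(y) = Add(Rational(-368, 41), Mul(Rational(-1, 82), y)) (Function('M')(y) = Add(-9, Mul(Add(-1, Mul(Rational(1, 2), y)), Pow(-41, -1))) = Add(-9, Mul(Add(-1, Mul(Rational(1, 2), y)), Rational(-1, 41))) = Add(-9, Add(Rational(1, 41), Mul(Rational(-1, 82), y))) = Add(Rational(-368, 41), Mul(Rational(-1, 82), y)))
Add(Mul(17489, Pow(Mul(Mul(4, 12), -28), -1)), Mul(Pow(Add(-26876, 23716), -1), Pow(Function('M')(-181), -1))) = Add(Mul(17489, Pow(Mul(Mul(4, 12), -28), -1)), Mul(Pow(Add(-26876, 23716), -1), Pow(Add(Rational(-368, 41), Mul(Rational(-1, 82), -181)), -1))) = Add(Mul(17489, Pow(Mul(48, -28), -1)), Mul(Pow(-3160, -1), Pow(Add(Rational(-368, 41), Rational(181, 82)), -1))) = Add(Mul(17489, Pow(-1344, -1)), Mul(Rational(-1, 3160), Pow(Rational(-555, 82), -1))) = Add(Mul(17489, Rational(-1, 1344)), Mul(Rational(-1, 3160), Rational(-82, 555))) = Add(Rational(-17489, 1344), Rational(41, 876900)) = Rational(-426001361, 32737600)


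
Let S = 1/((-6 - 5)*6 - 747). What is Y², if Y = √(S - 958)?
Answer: -778855/813 ≈ -958.00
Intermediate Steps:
S = -1/813 (S = 1/(-11*6 - 747) = 1/(-66 - 747) = 1/(-813) = -1/813 ≈ -0.0012300)
Y = 119*I*√44715/813 (Y = √(-1/813 - 958) = √(-778855/813) = 119*I*√44715/813 ≈ 30.952*I)
Y² = (119*I*√44715/813)² = -778855/813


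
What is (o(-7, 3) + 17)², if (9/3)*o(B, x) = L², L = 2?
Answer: 3025/9 ≈ 336.11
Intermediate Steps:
o(B, x) = 4/3 (o(B, x) = (⅓)*2² = (⅓)*4 = 4/3)
(o(-7, 3) + 17)² = (4/3 + 17)² = (55/3)² = 3025/9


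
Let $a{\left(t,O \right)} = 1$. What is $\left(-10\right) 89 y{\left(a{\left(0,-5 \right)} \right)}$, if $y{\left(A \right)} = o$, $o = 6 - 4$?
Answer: $-1780$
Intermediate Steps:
$o = 2$
$y{\left(A \right)} = 2$
$\left(-10\right) 89 y{\left(a{\left(0,-5 \right)} \right)} = \left(-10\right) 89 \cdot 2 = \left(-890\right) 2 = -1780$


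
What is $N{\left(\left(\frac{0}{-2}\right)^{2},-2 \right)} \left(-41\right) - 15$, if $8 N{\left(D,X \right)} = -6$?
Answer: $\frac{63}{4} \approx 15.75$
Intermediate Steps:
$N{\left(D,X \right)} = - \frac{3}{4}$ ($N{\left(D,X \right)} = \frac{1}{8} \left(-6\right) = - \frac{3}{4}$)
$N{\left(\left(\frac{0}{-2}\right)^{2},-2 \right)} \left(-41\right) - 15 = \left(- \frac{3}{4}\right) \left(-41\right) - 15 = \frac{123}{4} - 15 = \frac{63}{4}$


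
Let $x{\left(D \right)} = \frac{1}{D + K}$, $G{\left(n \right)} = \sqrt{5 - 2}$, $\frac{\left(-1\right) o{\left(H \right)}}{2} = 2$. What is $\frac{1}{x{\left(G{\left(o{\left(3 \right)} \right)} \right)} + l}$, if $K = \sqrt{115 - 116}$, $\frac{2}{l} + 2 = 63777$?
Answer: $\frac{1}{\frac{2}{63775} + \frac{1}{i + \sqrt{3}}} \approx 1.732 + 0.99989 i$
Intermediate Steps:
$l = \frac{2}{63775}$ ($l = \frac{2}{-2 + 63777} = \frac{2}{63775} \approx 3.136 \cdot 10^{-5}$)
$o{\left(H \right)} = -4$ ($o{\left(H \right)} = \left(-2\right) 2 = -4$)
$K = i$ ($K = \sqrt{-1} = i \approx 1.0 i$)
$G{\left(n \right)} = \sqrt{3}$
$x{\left(D \right)} = \frac{1}{i + D}$ ($x{\left(D \right)} = \frac{1}{D + i} = \frac{1}{i + D}$)
$\frac{1}{x{\left(G{\left(o{\left(3 \right)} \right)} \right)} + l} = \frac{1}{\frac{1}{i + \sqrt{3}} + \frac{2}{63775}} = \frac{1}{\frac{2}{63775} + \frac{1}{i + \sqrt{3}}}$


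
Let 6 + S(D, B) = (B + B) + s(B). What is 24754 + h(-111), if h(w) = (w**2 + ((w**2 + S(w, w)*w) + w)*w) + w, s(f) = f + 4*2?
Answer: -5396597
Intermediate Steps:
s(f) = 8 + f (s(f) = f + 8 = 8 + f)
S(D, B) = 2 + 3*B (S(D, B) = -6 + ((B + B) + (8 + B)) = -6 + (2*B + (8 + B)) = -6 + (8 + 3*B) = 2 + 3*B)
h(w) = w + w**2 + w*(w + w**2 + w*(2 + 3*w)) (h(w) = (w**2 + ((w**2 + (2 + 3*w)*w) + w)*w) + w = (w**2 + ((w**2 + w*(2 + 3*w)) + w)*w) + w = (w**2 + (w + w**2 + w*(2 + 3*w))*w) + w = (w**2 + w*(w + w**2 + w*(2 + 3*w))) + w = w + w**2 + w*(w + w**2 + w*(2 + 3*w)))
24754 + h(-111) = 24754 - 111*(1 + 4*(-111) + 4*(-111)**2) = 24754 - 111*(1 - 444 + 4*12321) = 24754 - 111*(1 - 444 + 49284) = 24754 - 111*48841 = 24754 - 5421351 = -5396597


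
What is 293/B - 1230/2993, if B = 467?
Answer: 7379/34091 ≈ 0.21645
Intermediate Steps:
293/B - 1230/2993 = 293/467 - 1230/2993 = 293*(1/467) - 1230*1/2993 = 293/467 - 30/73 = 7379/34091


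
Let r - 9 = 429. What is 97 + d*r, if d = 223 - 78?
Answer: 63607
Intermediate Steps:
r = 438 (r = 9 + 429 = 438)
d = 145
97 + d*r = 97 + 145*438 = 97 + 63510 = 63607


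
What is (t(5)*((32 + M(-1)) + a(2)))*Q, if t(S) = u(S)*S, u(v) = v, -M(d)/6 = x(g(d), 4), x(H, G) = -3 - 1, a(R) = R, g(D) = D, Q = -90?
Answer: -130500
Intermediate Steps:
x(H, G) = -4
M(d) = 24 (M(d) = -6*(-4) = 24)
t(S) = S**2 (t(S) = S*S = S**2)
(t(5)*((32 + M(-1)) + a(2)))*Q = (5**2*((32 + 24) + 2))*(-90) = (25*(56 + 2))*(-90) = (25*58)*(-90) = 1450*(-90) = -130500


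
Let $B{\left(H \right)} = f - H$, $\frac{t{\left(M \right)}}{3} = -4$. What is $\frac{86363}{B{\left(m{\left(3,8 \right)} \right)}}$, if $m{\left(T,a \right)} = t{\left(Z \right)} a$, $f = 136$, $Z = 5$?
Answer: $\frac{86363}{232} \approx 372.25$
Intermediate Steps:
$t{\left(M \right)} = -12$ ($t{\left(M \right)} = 3 \left(-4\right) = -12$)
$m{\left(T,a \right)} = - 12 a$
$B{\left(H \right)} = 136 - H$
$\frac{86363}{B{\left(m{\left(3,8 \right)} \right)}} = \frac{86363}{136 - \left(-12\right) 8} = \frac{86363}{136 - -96} = \frac{86363}{136 + 96} = \frac{86363}{232}$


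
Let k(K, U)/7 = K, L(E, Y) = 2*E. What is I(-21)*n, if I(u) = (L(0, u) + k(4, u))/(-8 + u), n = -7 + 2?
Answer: 140/29 ≈ 4.8276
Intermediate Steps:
n = -5
k(K, U) = 7*K
I(u) = 28/(-8 + u) (I(u) = (2*0 + 7*4)/(-8 + u) = (0 + 28)/(-8 + u) = 28/(-8 + u))
I(-21)*n = (28/(-8 - 21))*(-5) = (28/(-29))*(-5) = (28*(-1/29))*(-5) = -28/29*(-5) = 140/29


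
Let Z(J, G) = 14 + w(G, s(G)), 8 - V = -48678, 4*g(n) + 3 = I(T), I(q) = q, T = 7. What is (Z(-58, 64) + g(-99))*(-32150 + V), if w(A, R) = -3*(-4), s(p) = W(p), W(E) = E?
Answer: 446472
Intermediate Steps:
s(p) = p
g(n) = 1 (g(n) = -¾ + (¼)*7 = -¾ + 7/4 = 1)
V = 48686 (V = 8 - 1*(-48678) = 8 + 48678 = 48686)
w(A, R) = 12
Z(J, G) = 26 (Z(J, G) = 14 + 12 = 26)
(Z(-58, 64) + g(-99))*(-32150 + V) = (26 + 1)*(-32150 + 48686) = 27*16536 = 446472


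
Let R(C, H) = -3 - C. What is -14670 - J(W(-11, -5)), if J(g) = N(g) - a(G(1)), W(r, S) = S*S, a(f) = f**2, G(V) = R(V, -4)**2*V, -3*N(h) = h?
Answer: -43217/3 ≈ -14406.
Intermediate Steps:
N(h) = -h/3
G(V) = V*(-3 - V)**2 (G(V) = (-3 - V)**2*V = V*(-3 - V)**2)
W(r, S) = S**2
J(g) = -256 - g/3 (J(g) = -g/3 - (1*(3 + 1)**2)**2 = -g/3 - (1*4**2)**2 = -g/3 - (1*16)**2 = -g/3 - 1*16**2 = -g/3 - 1*256 = -g/3 - 256 = -256 - g/3)
-14670 - J(W(-11, -5)) = -14670 - (-256 - 1/3*(-5)**2) = -14670 - (-256 - 1/3*25) = -14670 - (-256 - 25/3) = -14670 - 1*(-793/3) = -14670 + 793/3 = -43217/3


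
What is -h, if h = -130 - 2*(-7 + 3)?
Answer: 122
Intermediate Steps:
h = -122 (h = -130 - 2*(-4) = -130 + 8 = -122)
-h = -1*(-122) = 122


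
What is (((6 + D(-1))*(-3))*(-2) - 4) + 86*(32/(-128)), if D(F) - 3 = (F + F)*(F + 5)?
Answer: -39/2 ≈ -19.500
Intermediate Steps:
D(F) = 3 + 2*F*(5 + F) (D(F) = 3 + (F + F)*(F + 5) = 3 + (2*F)*(5 + F) = 3 + 2*F*(5 + F))
(((6 + D(-1))*(-3))*(-2) - 4) + 86*(32/(-128)) = (((6 + (3 + 2*(-1)² + 10*(-1)))*(-3))*(-2) - 4) + 86*(32/(-128)) = (((6 + (3 + 2*1 - 10))*(-3))*(-2) - 4) + 86*(32*(-1/128)) = (((6 + (3 + 2 - 10))*(-3))*(-2) - 4) + 86*(-¼) = (((6 - 5)*(-3))*(-2) - 4) - 43/2 = ((1*(-3))*(-2) - 4) - 43/2 = (-3*(-2) - 4) - 43/2 = (6 - 4) - 43/2 = 2 - 43/2 = -39/2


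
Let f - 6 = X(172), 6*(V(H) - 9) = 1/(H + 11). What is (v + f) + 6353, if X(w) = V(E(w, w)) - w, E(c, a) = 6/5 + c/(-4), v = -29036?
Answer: -21104165/924 ≈ -22840.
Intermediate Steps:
E(c, a) = 6/5 - c/4 (E(c, a) = 6*(⅕) + c*(-¼) = 6/5 - c/4)
V(H) = 9 + 1/(6*(11 + H)) (V(H) = 9 + 1/(6*(H + 11)) = 9 + 1/(6*(11 + H)))
X(w) = -w + (3299/5 - 27*w/2)/(6*(61/5 - w/4)) (X(w) = (595 + 54*(6/5 - w/4))/(6*(11 + (6/5 - w/4))) - w = (595 + (324/5 - 27*w/2))/(6*(61/5 - w/4)) - w = (3299/5 - 27*w/2)/(6*(61/5 - w/4)) - w = -w + (3299/5 - 27*w/2)/(6*(61/5 - w/4)))
f = -145073/924 (f = 6 + (-6598 - 15*172² + 867*172)/(3*(-244 + 5*172)) = 6 + (-6598 - 15*29584 + 149124)/(3*(-244 + 860)) = 6 + (⅓)*(-6598 - 443760 + 149124)/616 = 6 + (⅓)*(1/616)*(-301234) = 6 - 150617/924 = -145073/924 ≈ -157.01)
(v + f) + 6353 = (-29036 - 145073/924) + 6353 = -26974337/924 + 6353 = -21104165/924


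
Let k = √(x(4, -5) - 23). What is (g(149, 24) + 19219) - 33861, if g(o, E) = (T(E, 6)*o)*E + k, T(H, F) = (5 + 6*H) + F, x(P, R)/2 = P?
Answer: 539638 + I*√15 ≈ 5.3964e+5 + 3.873*I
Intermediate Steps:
x(P, R) = 2*P
k = I*√15 (k = √(2*4 - 23) = √(8 - 23) = √(-15) = I*√15 ≈ 3.873*I)
T(H, F) = 5 + F + 6*H
g(o, E) = I*√15 + E*o*(11 + 6*E) (g(o, E) = ((5 + 6 + 6*E)*o)*E + I*√15 = ((11 + 6*E)*o)*E + I*√15 = (o*(11 + 6*E))*E + I*√15 = E*o*(11 + 6*E) + I*√15 = I*√15 + E*o*(11 + 6*E))
(g(149, 24) + 19219) - 33861 = ((I*√15 + 24*149*(11 + 6*24)) + 19219) - 33861 = ((I*√15 + 24*149*(11 + 144)) + 19219) - 33861 = ((I*√15 + 24*149*155) + 19219) - 33861 = ((I*√15 + 554280) + 19219) - 33861 = ((554280 + I*√15) + 19219) - 33861 = (573499 + I*√15) - 33861 = 539638 + I*√15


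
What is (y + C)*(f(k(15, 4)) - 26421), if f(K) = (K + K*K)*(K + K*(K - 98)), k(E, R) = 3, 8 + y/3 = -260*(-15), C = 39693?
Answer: -1531053045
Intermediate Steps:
y = 11676 (y = -24 + 3*(-260*(-15)) = -24 + 3*3900 = -24 + 11700 = 11676)
f(K) = (K + K²)*(K + K*(-98 + K))
(y + C)*(f(k(15, 4)) - 26421) = (11676 + 39693)*(3²*(-97 + 3² - 96*3) - 26421) = 51369*(9*(-97 + 9 - 288) - 26421) = 51369*(9*(-376) - 26421) = 51369*(-3384 - 26421) = 51369*(-29805) = -1531053045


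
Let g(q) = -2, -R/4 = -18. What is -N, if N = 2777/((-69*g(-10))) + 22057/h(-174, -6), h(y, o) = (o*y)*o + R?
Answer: -2358553/142416 ≈ -16.561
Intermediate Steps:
R = 72 (R = -4*(-18) = 72)
h(y, o) = 72 + y*o**2 (h(y, o) = (o*y)*o + 72 = y*o**2 + 72 = 72 + y*o**2)
N = 2358553/142416 (N = 2777/((-69*(-2))) + 22057/(72 - 174*(-6)**2) = 2777/138 + 22057/(72 - 174*36) = 2777*(1/138) + 22057/(72 - 6264) = 2777/138 + 22057/(-6192) = 2777/138 + 22057*(-1/6192) = 2777/138 - 22057/6192 = 2358553/142416 ≈ 16.561)
-N = -1*2358553/142416 = -2358553/142416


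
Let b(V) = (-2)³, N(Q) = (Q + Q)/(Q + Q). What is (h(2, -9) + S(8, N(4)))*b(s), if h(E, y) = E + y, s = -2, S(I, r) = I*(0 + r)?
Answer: -8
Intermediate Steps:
N(Q) = 1 (N(Q) = (2*Q)/((2*Q)) = (2*Q)*(1/(2*Q)) = 1)
S(I, r) = I*r
b(V) = -8
(h(2, -9) + S(8, N(4)))*b(s) = ((2 - 9) + 8*1)*(-8) = (-7 + 8)*(-8) = 1*(-8) = -8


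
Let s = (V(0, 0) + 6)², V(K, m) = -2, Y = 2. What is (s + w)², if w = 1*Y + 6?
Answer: 576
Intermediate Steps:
s = 16 (s = (-2 + 6)² = 4² = 16)
w = 8 (w = 1*2 + 6 = 2 + 6 = 8)
(s + w)² = (16 + 8)² = 24² = 576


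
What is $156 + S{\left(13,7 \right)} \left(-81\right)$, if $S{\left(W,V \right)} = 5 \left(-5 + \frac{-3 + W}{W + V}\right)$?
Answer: $\frac{3957}{2} \approx 1978.5$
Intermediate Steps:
$S{\left(W,V \right)} = -25 + \frac{5 \left(-3 + W\right)}{V + W}$ ($S{\left(W,V \right)} = 5 \left(-5 + \frac{-3 + W}{V + W}\right) = -25 + \frac{5 \left(-3 + W\right)}{V + W}$)
$156 + S{\left(13,7 \right)} \left(-81\right) = 156 + \frac{5 \left(-3 - 35 - 52\right)}{7 + 13} \left(-81\right) = 156 + \frac{5 \left(-3 - 35 - 52\right)}{20} \left(-81\right) = 156 + 5 \cdot \frac{1}{20} \left(-90\right) \left(-81\right) = 156 - - \frac{3645}{2} = 156 + \frac{3645}{2} = \frac{3957}{2}$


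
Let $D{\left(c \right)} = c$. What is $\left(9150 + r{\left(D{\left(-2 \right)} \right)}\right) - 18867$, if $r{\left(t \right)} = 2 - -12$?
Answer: $-9703$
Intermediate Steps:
$r{\left(t \right)} = 14$ ($r{\left(t \right)} = 2 + 12 = 14$)
$\left(9150 + r{\left(D{\left(-2 \right)} \right)}\right) - 18867 = \left(9150 + 14\right) - 18867 = 9164 - 18867 = -9703$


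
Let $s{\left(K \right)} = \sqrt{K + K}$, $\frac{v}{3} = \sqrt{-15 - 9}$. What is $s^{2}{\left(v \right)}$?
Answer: $12 i \sqrt{6} \approx 29.394 i$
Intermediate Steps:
$v = 6 i \sqrt{6}$ ($v = 3 \sqrt{-15 - 9} = 3 \sqrt{-24} = 3 \cdot 2 i \sqrt{6} = 6 i \sqrt{6} \approx 14.697 i$)
$s{\left(K \right)} = \sqrt{2} \sqrt{K}$ ($s{\left(K \right)} = \sqrt{2 K} = \sqrt{2} \sqrt{K}$)
$s^{2}{\left(v \right)} = \left(\sqrt{2} \sqrt{6 i \sqrt{6}}\right)^{2} = \left(\sqrt{2} \cdot 6^{\frac{3}{4}} \sqrt{i}\right)^{2} = \left(2 \sqrt[4]{2} \cdot 3^{\frac{3}{4}} \sqrt{i}\right)^{2} = 12 i \sqrt{6}$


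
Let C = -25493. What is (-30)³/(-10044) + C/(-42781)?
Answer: 13066099/3978633 ≈ 3.2841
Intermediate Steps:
(-30)³/(-10044) + C/(-42781) = (-30)³/(-10044) - 25493/(-42781) = -27000*(-1/10044) - 25493*(-1/42781) = 250/93 + 25493/42781 = 13066099/3978633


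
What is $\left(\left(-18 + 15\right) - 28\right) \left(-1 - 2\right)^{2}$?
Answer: $-279$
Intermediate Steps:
$\left(\left(-18 + 15\right) - 28\right) \left(-1 - 2\right)^{2} = \left(-3 - 28\right) \left(-3\right)^{2} = \left(-3 - 28\right) 9 = \left(-31\right) 9 = -279$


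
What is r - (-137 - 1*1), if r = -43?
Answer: 95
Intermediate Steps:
r - (-137 - 1*1) = -43 - (-137 - 1*1) = -43 - (-137 - 1) = -43 - 1*(-138) = -43 + 138 = 95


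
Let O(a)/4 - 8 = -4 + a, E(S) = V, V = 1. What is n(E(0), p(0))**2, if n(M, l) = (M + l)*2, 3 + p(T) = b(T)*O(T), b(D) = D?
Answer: 16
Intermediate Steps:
E(S) = 1
O(a) = 16 + 4*a (O(a) = 32 + 4*(-4 + a) = 32 + (-16 + 4*a) = 16 + 4*a)
p(T) = -3 + T*(16 + 4*T)
n(M, l) = 2*M + 2*l
n(E(0), p(0))**2 = (2*1 + 2*(-3 + 4*0*(4 + 0)))**2 = (2 + 2*(-3 + 4*0*4))**2 = (2 + 2*(-3 + 0))**2 = (2 + 2*(-3))**2 = (2 - 6)**2 = (-4)**2 = 16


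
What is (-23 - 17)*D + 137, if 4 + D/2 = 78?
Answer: -5783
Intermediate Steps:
D = 148 (D = -8 + 2*78 = -8 + 156 = 148)
(-23 - 17)*D + 137 = (-23 - 17)*148 + 137 = -40*148 + 137 = -5920 + 137 = -5783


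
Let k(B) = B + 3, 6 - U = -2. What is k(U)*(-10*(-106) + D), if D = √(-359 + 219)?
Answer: 11660 + 22*I*√35 ≈ 11660.0 + 130.15*I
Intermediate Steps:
U = 8 (U = 6 - 1*(-2) = 6 + 2 = 8)
D = 2*I*√35 (D = √(-140) = 2*I*√35 ≈ 11.832*I)
k(B) = 3 + B
k(U)*(-10*(-106) + D) = (3 + 8)*(-10*(-106) + 2*I*√35) = 11*(1060 + 2*I*√35) = 11660 + 22*I*√35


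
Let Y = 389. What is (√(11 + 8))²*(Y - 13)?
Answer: 7144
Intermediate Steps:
(√(11 + 8))²*(Y - 13) = (√(11 + 8))²*(389 - 13) = (√19)²*376 = 19*376 = 7144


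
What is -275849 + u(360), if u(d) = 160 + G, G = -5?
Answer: -275694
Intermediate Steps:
u(d) = 155 (u(d) = 160 - 5 = 155)
-275849 + u(360) = -275849 + 155 = -275694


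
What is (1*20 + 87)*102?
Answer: 10914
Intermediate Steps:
(1*20 + 87)*102 = (20 + 87)*102 = 107*102 = 10914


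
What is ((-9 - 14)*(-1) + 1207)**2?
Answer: 1512900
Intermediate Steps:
((-9 - 14)*(-1) + 1207)**2 = (-23*(-1) + 1207)**2 = (23 + 1207)**2 = 1230**2 = 1512900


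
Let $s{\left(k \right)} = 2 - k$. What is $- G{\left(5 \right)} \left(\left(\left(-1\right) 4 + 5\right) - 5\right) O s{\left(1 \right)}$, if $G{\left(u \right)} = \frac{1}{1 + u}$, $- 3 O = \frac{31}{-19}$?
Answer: $\frac{62}{171} \approx 0.36257$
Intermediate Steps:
$O = \frac{31}{57}$ ($O = - \frac{31 \frac{1}{-19}}{3} = - \frac{31 \left(- \frac{1}{19}\right)}{3} = \left(- \frac{1}{3}\right) \left(- \frac{31}{19}\right) = \frac{31}{57} \approx 0.54386$)
$- G{\left(5 \right)} \left(\left(\left(-1\right) 4 + 5\right) - 5\right) O s{\left(1 \right)} = - \frac{\left(\left(-1\right) 4 + 5\right) - 5}{1 + 5} \cdot \frac{31}{57} \left(2 - 1\right) = - \frac{\left(-4 + 5\right) - 5}{6} \cdot \frac{31}{57} \left(2 - 1\right) = - \frac{1 - 5}{6} \cdot \frac{31}{57} \cdot 1 = - \frac{-4}{6} \cdot \frac{31}{57} \cdot 1 = \left(-1\right) \left(- \frac{2}{3}\right) \frac{31}{57} \cdot 1 = \frac{2}{3} \cdot \frac{31}{57} \cdot 1 = \frac{62}{171} \cdot 1 = \frac{62}{171}$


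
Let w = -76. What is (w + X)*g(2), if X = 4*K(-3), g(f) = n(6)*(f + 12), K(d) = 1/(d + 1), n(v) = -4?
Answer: 4368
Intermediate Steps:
K(d) = 1/(1 + d)
g(f) = -48 - 4*f (g(f) = -4*(f + 12) = -4*(12 + f) = -48 - 4*f)
X = -2 (X = 4/(1 - 3) = 4/(-2) = 4*(-½) = -2)
(w + X)*g(2) = (-76 - 2)*(-48 - 4*2) = -78*(-48 - 8) = -78*(-56) = 4368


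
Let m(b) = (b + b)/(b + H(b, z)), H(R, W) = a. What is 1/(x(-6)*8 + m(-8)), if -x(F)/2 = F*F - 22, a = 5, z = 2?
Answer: -3/656 ≈ -0.0045732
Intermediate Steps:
x(F) = 44 - 2*F² (x(F) = -2*(F*F - 22) = -2*(F² - 22) = -2*(-22 + F²) = 44 - 2*F²)
H(R, W) = 5
m(b) = 2*b/(5 + b) (m(b) = (b + b)/(b + 5) = (2*b)/(5 + b) = 2*b/(5 + b))
1/(x(-6)*8 + m(-8)) = 1/((44 - 2*(-6)²)*8 + 2*(-8)/(5 - 8)) = 1/((44 - 2*36)*8 + 2*(-8)/(-3)) = 1/((44 - 72)*8 + 2*(-8)*(-⅓)) = 1/(-28*8 + 16/3) = 1/(-224 + 16/3) = 1/(-656/3) = -3/656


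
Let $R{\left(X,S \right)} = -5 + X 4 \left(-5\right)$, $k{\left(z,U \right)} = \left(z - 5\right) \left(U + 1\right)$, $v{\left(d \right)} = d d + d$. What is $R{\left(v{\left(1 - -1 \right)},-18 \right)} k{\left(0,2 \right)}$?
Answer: $1875$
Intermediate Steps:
$v{\left(d \right)} = d + d^{2}$ ($v{\left(d \right)} = d^{2} + d = d + d^{2}$)
$k{\left(z,U \right)} = \left(1 + U\right) \left(-5 + z\right)$ ($k{\left(z,U \right)} = \left(-5 + z\right) \left(1 + U\right) = \left(1 + U\right) \left(-5 + z\right)$)
$R{\left(X,S \right)} = -5 - 20 X$ ($R{\left(X,S \right)} = -5 + 4 X \left(-5\right) = -5 - 20 X$)
$R{\left(v{\left(1 - -1 \right)},-18 \right)} k{\left(0,2 \right)} = \left(-5 - 20 \left(1 - -1\right) \left(1 + \left(1 - -1\right)\right)\right) \left(-5 + 0 - 10 + 2 \cdot 0\right) = \left(-5 - 20 \left(1 + 1\right) \left(1 + \left(1 + 1\right)\right)\right) \left(-5 + 0 - 10 + 0\right) = \left(-5 - 20 \cdot 2 \left(1 + 2\right)\right) \left(-15\right) = \left(-5 - 20 \cdot 2 \cdot 3\right) \left(-15\right) = \left(-5 - 120\right) \left(-15\right) = \left(-125\right) \left(-15\right) = 1875$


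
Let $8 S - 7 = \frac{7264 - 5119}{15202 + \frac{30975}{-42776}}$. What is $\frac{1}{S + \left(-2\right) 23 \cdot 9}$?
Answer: $- \frac{5201998216}{2148983758465} \approx -0.0024207$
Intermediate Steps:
$S = \frac{4643502959}{5201998216}$ ($S = \frac{7}{8} + \frac{\left(7264 - 5119\right) \frac{1}{15202 + \frac{30975}{-42776}}}{8} = \frac{7}{8} + \frac{2145 \frac{1}{15202 + 30975 \left(- \frac{1}{42776}\right)}}{8} = \frac{7}{8} + \frac{2145 \frac{1}{15202 - \frac{30975}{42776}}}{8} = \frac{7}{8} + \frac{2145 \frac{1}{\frac{650249777}{42776}}}{8} = \frac{7}{8} + \frac{2145 \cdot \frac{42776}{650249777}}{8} = \frac{7}{8} + \frac{1}{8} \cdot \frac{91754520}{650249777} = \frac{7}{8} + \frac{11469315}{650249777} = \frac{4643502959}{5201998216} \approx 0.89264$)
$\frac{1}{S + \left(-2\right) 23 \cdot 9} = \frac{1}{\frac{4643502959}{5201998216} + \left(-2\right) 23 \cdot 9} = \frac{1}{\frac{4643502959}{5201998216} - 414} = \frac{1}{- \frac{2148983758465}{5201998216}} = - \frac{5201998216}{2148983758465}$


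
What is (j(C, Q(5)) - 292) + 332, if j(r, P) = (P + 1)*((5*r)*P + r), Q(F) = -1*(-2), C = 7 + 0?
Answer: 271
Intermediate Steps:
C = 7
Q(F) = 2
j(r, P) = (1 + P)*(r + 5*P*r) (j(r, P) = (1 + P)*(5*P*r + r) = (1 + P)*(r + 5*P*r))
(j(C, Q(5)) - 292) + 332 = (7*(1 + 5*2² + 6*2) - 292) + 332 = (7*(1 + 5*4 + 12) - 292) + 332 = (7*(1 + 20 + 12) - 292) + 332 = (7*33 - 292) + 332 = (231 - 292) + 332 = -61 + 332 = 271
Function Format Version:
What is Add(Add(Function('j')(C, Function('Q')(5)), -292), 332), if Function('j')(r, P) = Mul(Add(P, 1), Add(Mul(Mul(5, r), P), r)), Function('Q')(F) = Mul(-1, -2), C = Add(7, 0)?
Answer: 271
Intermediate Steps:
C = 7
Function('Q')(F) = 2
Function('j')(r, P) = Mul(Add(1, P), Add(r, Mul(5, P, r))) (Function('j')(r, P) = Mul(Add(1, P), Add(Mul(5, P, r), r)) = Mul(Add(1, P), Add(r, Mul(5, P, r))))
Add(Add(Function('j')(C, Function('Q')(5)), -292), 332) = Add(Add(Mul(7, Add(1, Mul(5, Pow(2, 2)), Mul(6, 2))), -292), 332) = Add(Add(Mul(7, Add(1, Mul(5, 4), 12)), -292), 332) = Add(Add(Mul(7, Add(1, 20, 12)), -292), 332) = Add(Add(Mul(7, 33), -292), 332) = Add(Add(231, -292), 332) = Add(-61, 332) = 271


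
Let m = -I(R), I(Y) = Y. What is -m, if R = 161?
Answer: 161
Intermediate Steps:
m = -161 (m = -1*161 = -161)
-m = -1*(-161) = 161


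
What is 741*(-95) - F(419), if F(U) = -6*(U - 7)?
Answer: -67923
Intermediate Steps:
F(U) = 42 - 6*U (F(U) = -6*(-7 + U) = 42 - 6*U)
741*(-95) - F(419) = 741*(-95) - (42 - 6*419) = -70395 - (42 - 2514) = -70395 - 1*(-2472) = -70395 + 2472 = -67923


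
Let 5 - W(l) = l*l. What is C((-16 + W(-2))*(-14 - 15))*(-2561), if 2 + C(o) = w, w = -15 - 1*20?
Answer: 94757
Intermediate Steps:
W(l) = 5 - l² (W(l) = 5 - l*l = 5 - l²)
w = -35 (w = -15 - 20 = -35)
C(o) = -37 (C(o) = -2 - 35 = -37)
C((-16 + W(-2))*(-14 - 15))*(-2561) = -37*(-2561) = 94757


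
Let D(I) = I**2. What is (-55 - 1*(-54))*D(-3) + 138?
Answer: 129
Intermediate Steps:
(-55 - 1*(-54))*D(-3) + 138 = (-55 - 1*(-54))*(-3)**2 + 138 = (-55 + 54)*9 + 138 = -1*9 + 138 = -9 + 138 = 129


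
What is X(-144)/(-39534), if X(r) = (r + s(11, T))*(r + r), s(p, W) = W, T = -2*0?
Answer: -6912/6589 ≈ -1.0490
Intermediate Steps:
T = 0
X(r) = 2*r² (X(r) = (r + 0)*(r + r) = r*(2*r) = 2*r²)
X(-144)/(-39534) = (2*(-144)²)/(-39534) = (2*20736)*(-1/39534) = 41472*(-1/39534) = -6912/6589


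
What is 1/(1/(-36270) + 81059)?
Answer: 36270/2940009929 ≈ 1.2337e-5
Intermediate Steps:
1/(1/(-36270) + 81059) = 1/(-1/36270 + 81059) = 1/(2940009929/36270) = 36270/2940009929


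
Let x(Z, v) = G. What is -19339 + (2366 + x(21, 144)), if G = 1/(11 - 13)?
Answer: -33947/2 ≈ -16974.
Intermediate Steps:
G = -½ (G = 1/(-2) = -½ ≈ -0.50000)
x(Z, v) = -½
-19339 + (2366 + x(21, 144)) = -19339 + (2366 - ½) = -19339 + 4731/2 = -33947/2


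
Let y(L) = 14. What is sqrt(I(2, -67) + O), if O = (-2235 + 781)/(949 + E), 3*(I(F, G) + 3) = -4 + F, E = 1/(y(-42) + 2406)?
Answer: I*sqrt(559591347513)/328083 ≈ 2.2801*I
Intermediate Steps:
E = 1/2420 (E = 1/(14 + 2406) = 1/2420 ≈ 0.00041322)
I(F, G) = -13/3 + F/3 (I(F, G) = -3 + (-4 + F)/3 = -3 + (-4/3 + F/3) = -13/3 + F/3)
O = -3518680/2296581 (O = (-2235 + 781)/(949 + 1/2420) = -1454/2296581/2420 = -1454*2420/2296581 = -3518680/2296581 ≈ -1.5321)
sqrt(I(2, -67) + O) = sqrt((-13/3 + (1/3)*2) - 3518680/2296581) = sqrt((-13/3 + 2/3) - 3518680/2296581) = sqrt(-11/3 - 3518680/2296581) = sqrt(-11939477/2296581) = I*sqrt(559591347513)/328083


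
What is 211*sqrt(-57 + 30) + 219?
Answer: 219 + 633*I*sqrt(3) ≈ 219.0 + 1096.4*I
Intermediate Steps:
211*sqrt(-57 + 30) + 219 = 211*sqrt(-27) + 219 = 211*(3*I*sqrt(3)) + 219 = 633*I*sqrt(3) + 219 = 219 + 633*I*sqrt(3)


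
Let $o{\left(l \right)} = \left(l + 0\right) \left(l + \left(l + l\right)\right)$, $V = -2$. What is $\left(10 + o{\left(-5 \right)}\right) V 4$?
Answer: $-680$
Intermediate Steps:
$o{\left(l \right)} = 3 l^{2}$ ($o{\left(l \right)} = l \left(l + 2 l\right) = l 3 l = 3 l^{2}$)
$\left(10 + o{\left(-5 \right)}\right) V 4 = \left(10 + 3 \left(-5\right)^{2}\right) \left(\left(-2\right) 4\right) = \left(10 + 3 \cdot 25\right) \left(-8\right) = \left(10 + 75\right) \left(-8\right) = 85 \left(-8\right) = -680$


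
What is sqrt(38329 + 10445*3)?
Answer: 4*sqrt(4354) ≈ 263.94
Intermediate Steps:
sqrt(38329 + 10445*3) = sqrt(38329 + 31335) = sqrt(69664) = 4*sqrt(4354)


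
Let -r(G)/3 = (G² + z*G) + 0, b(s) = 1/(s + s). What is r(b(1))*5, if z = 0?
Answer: -15/4 ≈ -3.7500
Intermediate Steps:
b(s) = 1/(2*s)
r(G) = -3*G² (r(G) = -3*((G² + 0*G) + 0) = -3*((G² + 0) + 0) = -3*(G² + 0) = -3*G²)
r(b(1))*5 = -3*((½)/1)²*5 = -3*((½)*1)²*5 = -3*(½)²*5 = -3*¼*5 = -¾*5 = -15/4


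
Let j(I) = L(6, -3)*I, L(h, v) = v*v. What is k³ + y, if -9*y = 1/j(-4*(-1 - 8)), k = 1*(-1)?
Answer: -2917/2916 ≈ -1.0003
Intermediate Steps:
L(h, v) = v²
j(I) = 9*I (j(I) = (-3)²*I = 9*I)
k = -1
y = -1/2916 (y = -(-1/(36*(-1 - 8)))/9 = -1/(9*(9*(-4*(-9)))) = -1/(9*(9*36)) = -⅑/324 = -⅑*1/324 = -1/2916 ≈ -0.00034294)
k³ + y = (-1)³ - 1/2916 = -1 - 1/2916 = -2917/2916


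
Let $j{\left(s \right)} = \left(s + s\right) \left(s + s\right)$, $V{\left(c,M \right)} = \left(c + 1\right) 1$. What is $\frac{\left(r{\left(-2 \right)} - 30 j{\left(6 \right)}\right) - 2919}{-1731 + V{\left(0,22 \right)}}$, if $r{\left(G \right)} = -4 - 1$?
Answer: $\frac{3622}{865} \approx 4.1873$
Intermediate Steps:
$V{\left(c,M \right)} = 1 + c$ ($V{\left(c,M \right)} = \left(1 + c\right) 1 = 1 + c$)
$r{\left(G \right)} = -5$ ($r{\left(G \right)} = -4 - 1 = -5$)
$j{\left(s \right)} = 4 s^{2}$ ($j{\left(s \right)} = 2 s 2 s = 4 s^{2}$)
$\frac{\left(r{\left(-2 \right)} - 30 j{\left(6 \right)}\right) - 2919}{-1731 + V{\left(0,22 \right)}} = \frac{\left(-5 - 30 \cdot 4 \cdot 6^{2}\right) - 2919}{-1731 + \left(1 + 0\right)} = \frac{\left(-5 - 30 \cdot 4 \cdot 36\right) - 2919}{-1731 + 1} = \frac{\left(-5 - 4320\right) - 2919}{-1730} = \left(\left(-5 - 4320\right) - 2919\right) \left(- \frac{1}{1730}\right) = \left(-4325 - 2919\right) \left(- \frac{1}{1730}\right) = \left(-7244\right) \left(- \frac{1}{1730}\right) = \frac{3622}{865}$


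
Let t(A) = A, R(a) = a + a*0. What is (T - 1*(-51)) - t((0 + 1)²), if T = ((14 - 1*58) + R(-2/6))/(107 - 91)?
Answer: 2267/48 ≈ 47.229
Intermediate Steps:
R(a) = a (R(a) = a + 0 = a)
T = -133/48 (T = ((14 - 1*58) - 2/6)/(107 - 91) = ((14 - 58) - 2*⅙)/16 = (-44 - ⅓)*(1/16) = -133/3*1/16 = -133/48 ≈ -2.7708)
(T - 1*(-51)) - t((0 + 1)²) = (-133/48 - 1*(-51)) - (0 + 1)² = (-133/48 + 51) - 1*1² = 2315/48 - 1*1 = 2315/48 - 1 = 2267/48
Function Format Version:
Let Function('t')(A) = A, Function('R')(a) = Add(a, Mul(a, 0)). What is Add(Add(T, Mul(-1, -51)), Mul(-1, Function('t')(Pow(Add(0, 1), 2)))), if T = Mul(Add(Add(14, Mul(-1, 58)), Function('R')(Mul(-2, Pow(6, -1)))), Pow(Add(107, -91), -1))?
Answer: Rational(2267, 48) ≈ 47.229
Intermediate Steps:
Function('R')(a) = a (Function('R')(a) = Add(a, 0) = a)
T = Rational(-133, 48) (T = Mul(Add(Add(14, Mul(-1, 58)), Mul(-2, Pow(6, -1))), Pow(Add(107, -91), -1)) = Mul(Add(Add(14, -58), Mul(-2, Rational(1, 6))), Pow(16, -1)) = Mul(Add(-44, Rational(-1, 3)), Rational(1, 16)) = Mul(Rational(-133, 3), Rational(1, 16)) = Rational(-133, 48) ≈ -2.7708)
Add(Add(T, Mul(-1, -51)), Mul(-1, Function('t')(Pow(Add(0, 1), 2)))) = Add(Add(Rational(-133, 48), Mul(-1, -51)), Mul(-1, Pow(Add(0, 1), 2))) = Add(Add(Rational(-133, 48), 51), Mul(-1, Pow(1, 2))) = Add(Rational(2315, 48), Mul(-1, 1)) = Add(Rational(2315, 48), -1) = Rational(2267, 48)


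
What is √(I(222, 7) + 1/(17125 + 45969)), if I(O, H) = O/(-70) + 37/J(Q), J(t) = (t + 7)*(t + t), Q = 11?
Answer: I*√16345780254049015/72873570 ≈ 1.7544*I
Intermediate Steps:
J(t) = 2*t*(7 + t) (J(t) = (7 + t)*(2*t) = 2*t*(7 + t))
I(O, H) = 37/396 - O/70 (I(O, H) = O/(-70) + 37/((2*11*(7 + 11))) = O*(-1/70) + 37/((2*11*18)) = -O/70 + 37/396 = 37/396 - O/70)
√(I(222, 7) + 1/(17125 + 45969)) = √((37/396 - 1/70*222) + 1/(17125 + 45969)) = √((37/396 - 111/35) + 1/63094) = √(-42661/13860 + 1/63094) = √(-1345819637/437241420) = I*√16345780254049015/72873570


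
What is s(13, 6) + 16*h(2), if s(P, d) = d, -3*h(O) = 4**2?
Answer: -238/3 ≈ -79.333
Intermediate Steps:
h(O) = -16/3 (h(O) = -1/3*4**2 = -1/3*16 = -16/3)
s(13, 6) + 16*h(2) = 6 + 16*(-16/3) = 6 - 256/3 = -238/3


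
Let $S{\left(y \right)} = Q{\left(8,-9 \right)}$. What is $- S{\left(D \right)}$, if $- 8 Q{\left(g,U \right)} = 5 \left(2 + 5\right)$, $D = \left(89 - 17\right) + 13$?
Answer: $\frac{35}{8} \approx 4.375$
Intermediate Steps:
$D = 85$ ($D = 72 + 13 = 85$)
$Q{\left(g,U \right)} = - \frac{35}{8}$ ($Q{\left(g,U \right)} = - \frac{5 \left(2 + 5\right)}{8} = - \frac{5 \cdot 7}{8} = \left(- \frac{1}{8}\right) 35 = - \frac{35}{8}$)
$S{\left(y \right)} = - \frac{35}{8}$
$- S{\left(D \right)} = \left(-1\right) \left(- \frac{35}{8}\right) = \frac{35}{8}$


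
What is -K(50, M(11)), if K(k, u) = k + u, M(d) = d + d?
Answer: -72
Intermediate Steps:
M(d) = 2*d
-K(50, M(11)) = -(50 + 2*11) = -(50 + 22) = -1*72 = -72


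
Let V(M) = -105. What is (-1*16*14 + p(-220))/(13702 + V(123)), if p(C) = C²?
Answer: 48176/13597 ≈ 3.5431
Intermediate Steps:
(-1*16*14 + p(-220))/(13702 + V(123)) = (-1*16*14 + (-220)²)/(13702 - 105) = (-16*14 + 48400)/13597 = (-224 + 48400)*(1/13597) = 48176*(1/13597) = 48176/13597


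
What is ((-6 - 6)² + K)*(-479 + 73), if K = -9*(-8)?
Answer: -87696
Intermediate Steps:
K = 72
((-6 - 6)² + K)*(-479 + 73) = ((-6 - 6)² + 72)*(-479 + 73) = ((-12)² + 72)*(-406) = (144 + 72)*(-406) = 216*(-406) = -87696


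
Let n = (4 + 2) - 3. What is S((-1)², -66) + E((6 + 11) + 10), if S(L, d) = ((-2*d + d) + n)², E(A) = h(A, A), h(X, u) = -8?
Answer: 4753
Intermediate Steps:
n = 3 (n = 6 - 3 = 3)
E(A) = -8
S(L, d) = (3 - d)² (S(L, d) = ((-2*d + d) + 3)² = (-d + 3)² = (3 - d)²)
S((-1)², -66) + E((6 + 11) + 10) = (-3 - 66)² - 8 = (-69)² - 8 = 4761 - 8 = 4753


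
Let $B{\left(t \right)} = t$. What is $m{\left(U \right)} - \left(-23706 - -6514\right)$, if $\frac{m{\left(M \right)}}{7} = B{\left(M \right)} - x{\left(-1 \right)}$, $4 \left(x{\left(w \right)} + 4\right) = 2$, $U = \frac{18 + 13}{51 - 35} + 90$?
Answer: $\frac{285761}{16} \approx 17860.0$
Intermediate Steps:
$U = \frac{1471}{16}$ ($U = \frac{31}{16} + 90 = \frac{1471}{16} \approx 91.938$)
$x{\left(w \right)} = - \frac{7}{2}$ ($x{\left(w \right)} = -4 + \frac{1}{4} \cdot 2 = -4 + \frac{1}{2} = - \frac{7}{2}$)
$m{\left(M \right)} = \frac{49}{2} + 7 M$ ($m{\left(M \right)} = 7 \left(M - - \frac{7}{2}\right) = 7 \left(M + \frac{7}{2}\right) = 7 \left(\frac{7}{2} + M\right) = \frac{49}{2} + 7 M$)
$m{\left(U \right)} - \left(-23706 - -6514\right) = \left(\frac{49}{2} + 7 \cdot \frac{1471}{16}\right) - \left(-23706 - -6514\right) = \left(\frac{49}{2} + \frac{10297}{16}\right) - \left(-23706 + 6514\right) = \frac{10689}{16} - -17192 = \frac{10689}{16} + 17192 = \frac{285761}{16}$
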